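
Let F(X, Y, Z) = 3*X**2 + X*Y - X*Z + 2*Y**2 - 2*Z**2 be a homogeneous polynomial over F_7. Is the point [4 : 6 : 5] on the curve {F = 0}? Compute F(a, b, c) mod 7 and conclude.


F(4,6,5) ≡ 4 (mod 7); P is NOT on the curve.

Evaluate F(4, 6, 5) term-by-term (mod 7).
  3*X**2 ↦ 3·16·1·1 = 48
  X*Y ↦ 1·4·6·1 = 24
  -X*Z ↦ -1·4·1·5 = -20
  2*Y**2 ↦ 2·1·36·1 = 72
  -2*Z**2 ↦ -2·1·1·25 = -50
Sum: F(4, 6, 5) = (48) + (24) + (-20) + (72) + (-50) = 74.
Reducing mod 7: 74 ≡ 4 (mod 7).
Since F(a, b, c) ≡ 4 ≠ 0 (mod 7), P does NOT lie on the curve.


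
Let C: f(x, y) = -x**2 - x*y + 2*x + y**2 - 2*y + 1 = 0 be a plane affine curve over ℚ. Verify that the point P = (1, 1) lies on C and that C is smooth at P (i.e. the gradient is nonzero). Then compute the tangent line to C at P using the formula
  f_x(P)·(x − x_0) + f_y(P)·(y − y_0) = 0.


Tangent line at P: -x - y + 2 = 0.

Step 1: f(1, 1) = 0, so P lies on C.
Step 2: partial derivatives
  f_x(x, y) = -2*x - y + 2, f_y(x, y) = -x + 2*y - 2.
  f_x(P) = -1, f_y(P) = -1 (gradient nonzero, so P is smooth).
Step 3: tangent line at P: -1·(x − 1) + -1·(y − 1) = 0.
Expanding: -x - y + 2 = 0.


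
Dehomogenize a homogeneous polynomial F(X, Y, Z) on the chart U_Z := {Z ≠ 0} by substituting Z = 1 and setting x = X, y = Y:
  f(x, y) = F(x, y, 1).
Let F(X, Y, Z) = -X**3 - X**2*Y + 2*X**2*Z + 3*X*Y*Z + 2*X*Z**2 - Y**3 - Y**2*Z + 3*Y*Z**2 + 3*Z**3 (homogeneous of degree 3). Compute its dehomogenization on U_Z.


f(x, y) = -x**3 - x**2*y + 2*x**2 + 3*x*y + 2*x - y**3 - y**2 + 3*y + 3

On U_Z we set Z = 1. Each monomial c·X^i·Y^j·Z^k in F becomes c·x^i·y^j·1^k = c·x^i·y^j.
Substituting Z = 1: F(X, Y, 1) = -x**3 - x**2*y + 2*x**2 + 3*x*y + 2*x - y**3 - y**2 + 3*y + 3.
Note: deg(f) ≤ deg(F) = 3; strict inequality happens when F is divisible by Z (lost terms).


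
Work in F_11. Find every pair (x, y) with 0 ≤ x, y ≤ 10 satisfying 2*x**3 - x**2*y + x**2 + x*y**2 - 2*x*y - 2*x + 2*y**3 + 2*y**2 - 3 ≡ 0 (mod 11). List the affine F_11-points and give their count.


Affine F_11-points: {(0, 5), (0, 7), (0, 9), (1, 1), (1, 5), (1, 9), (2, 1), (3, 7), (3, 9), (6, 4), (8, 1), (9, 0)}; count = 12.

For each of the 121 pairs (x, y) ∈ F_11², evaluate f(x, y) mod 11. Record the zeros.
  x = 0: [0↦8, 1↦1, 2↦10, 3↦3, 4↦3, 5↦0, 6↦6, 7↦0, 8↦5, 9↦0, 10↦8]  zeros at y ∈ {5, 7, 9}
  x = 1: [0↦9, 1↦0, 2↦9, 3↦4, 4↦8, 5↦0, 6↦3, 7↦7, 8↦2, 9↦0, 10↦2]  zeros at y ∈ {1, 5, 9}
  x = 2: [0↦2, 1↦0, 2↦7, 3↦2, 4↦8, 5↦4, 6↦2, 7↦3, 8↦8, 9↦7, 10↦1]  zeros at y ∈ {1}
  x = 3: [0↦10, 1↦2, 2↦5, 3↦9, 4↦4, 5↦2, 6↦4, 7↦0, 8↦2, 9↦0, 10↦6]  zeros at y ∈ {7, 9}
  x = 4: [0↦1, 1↦7, 2↦4, 3↦4, 4↦8, 5↦6, 6↦10, 7↦10, 8↦7, 9↦2, 10↦7]  zeros at y ∈ ∅
  x = 5: [0↦9, 1↦5, 2↦5, 3↦10, 4↦10, 5↦6, 6↦10, 7↦1, 8↦2, 9↦3, 10↦5]  zeros at y ∈ ∅
  x = 6: [0↦2, 1↦8, 2↦9, 3↦6, 4↦0, 5↦3, 6↦5, 7↦7, 8↦10, 9↦4, 10↦1]  zeros at y ∈ {4}
  x = 7: [0↦3, 1↦6, 2↦6, 3↦4, 4↦1, 5↦9, 6↦7, 7↦7, 8↦10, 9↦6, 10↦7]  zeros at y ∈ ∅
  x = 8: [0↦2, 1↦0, 2↦8, 3↦5, 4↦3, 5↦3, 6↦6, 7↦2, 8↦3, 9↦10, 10↦2]  zeros at y ∈ {1}
  x = 9: [0↦0, 1↦2, 2↦5, 3↦10, 4↦7, 5↦8, 6↦3, 7↦4, 8↦1, 9↦6, 10↦9]  zeros at y ∈ {0}
  x = 10: [0↦9, 1↦2, 2↦9, 3↦9, 4↦3, 5↦3, 6↦10, 7↦3, 8↦5, 9↦6, 10↦7]  zeros at y ∈ ∅
Collecting zeros: affine points = {(0, 5), (0, 7), (0, 9), (1, 1), (1, 5), (1, 9), (2, 1), (3, 7), (3, 9), (6, 4), (8, 1), (9, 0)}.
Total count |C(F_11)_aff| = 12.


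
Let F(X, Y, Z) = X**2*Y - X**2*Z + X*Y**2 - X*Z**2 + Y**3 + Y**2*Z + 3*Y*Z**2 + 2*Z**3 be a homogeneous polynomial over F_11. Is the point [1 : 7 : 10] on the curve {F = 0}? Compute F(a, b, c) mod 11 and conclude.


F(1,7,10) ≡ 6 (mod 11); P is NOT on the curve.

Evaluate F(1, 7, 10) term-by-term (mod 11).
  X**2*Y ↦ 1·1·7·1 = 7
  -X**2*Z ↦ -1·1·1·10 = -10
  X*Y**2 ↦ 1·1·49·1 = 49
  -X*Z**2 ↦ -1·1·1·100 = -100
  Y**3 ↦ 1·1·343·1 = 343
  Y**2*Z ↦ 1·1·49·10 = 490
  3*Y*Z**2 ↦ 3·1·7·100 = 2100
  2*Z**3 ↦ 2·1·1·1000 = 2000
Sum: F(1, 7, 10) = (7) + (-10) + (49) + (-100) + (343) + (490) + (2100) + (2000) = 4879.
Reducing mod 11: 4879 ≡ 6 (mod 11).
Since F(a, b, c) ≡ 6 ≠ 0 (mod 11), P does NOT lie on the curve.


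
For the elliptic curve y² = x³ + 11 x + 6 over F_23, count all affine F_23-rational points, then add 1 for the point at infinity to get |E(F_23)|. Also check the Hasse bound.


Affine points = {(0, 11), (0, 12), (1, 8), (1, 15), (2, 6), (2, 17), (5, 5), (5, 18), (6, 9), (6, 14), (7, 9), (7, 14), (8, 10), (8, 13), (9, 11), (9, 12), (10, 9), (10, 14), (11, 3), (11, 20), (12, 7), (12, 16), (13, 0), (14, 11), (14, 12), (15, 2), (15, 21), (16, 0), (17, 0), (19, 6), (19, 17)}; affine count = 31; |E(F_23)| = 32.

Discriminant check: Δ ∝ 4a³ + 27b² = 4·11³ + 27·6² = 4·1331 + 27·36 ≡ 17 (mod 23). Nonzero ⇒ E is nonsingular.
For each x ∈ F_23, compute rhs = x³ + 11·x + 6 mod 23, then count y ∈ F_23 with y² ≡ rhs.
  x = 0: rhs = 6, matching y values: 11, 12 (2 points).
  x = 1: rhs = 18, matching y values: 8, 15 (2 points).
  x = 2: rhs = 13, matching y values: 6, 17 (2 points).
  x = 3: rhs = 20, matching y values: none (0 points).
  x = 4: rhs = 22, matching y values: none (0 points).
  x = 5: rhs = 2, matching y values: 5, 18 (2 points).
  x = 6: rhs = 12, matching y values: 9, 14 (2 points).
  x = 7: rhs = 12, matching y values: 9, 14 (2 points).
  x = 8: rhs = 8, matching y values: 10, 13 (2 points).
  x = 9: rhs = 6, matching y values: 11, 12 (2 points).
  x = 10: rhs = 12, matching y values: 9, 14 (2 points).
  x = 11: rhs = 9, matching y values: 3, 20 (2 points).
  x = 12: rhs = 3, matching y values: 7, 16 (2 points).
  x = 13: rhs = 0, matching y values: 0 (1 points).
  x = 14: rhs = 6, matching y values: 11, 12 (2 points).
  x = 15: rhs = 4, matching y values: 2, 21 (2 points).
  x = 16: rhs = 0, matching y values: 0 (1 points).
  x = 17: rhs = 0, matching y values: 0 (1 points).
  x = 18: rhs = 10, matching y values: none (0 points).
  x = 19: rhs = 13, matching y values: 6, 17 (2 points).
  x = 20: rhs = 15, matching y values: none (0 points).
  x = 21: rhs = 22, matching y values: none (0 points).
  x = 22: rhs = 17, matching y values: none (0 points).
Total affine count: 31.
Full point count |E(F_23)| = 31 + 1 = 32.
Hasse bound: |32 − (23+1)| = |8| = 8 ≤ 2√23 ≈ 9.5917 ✓.


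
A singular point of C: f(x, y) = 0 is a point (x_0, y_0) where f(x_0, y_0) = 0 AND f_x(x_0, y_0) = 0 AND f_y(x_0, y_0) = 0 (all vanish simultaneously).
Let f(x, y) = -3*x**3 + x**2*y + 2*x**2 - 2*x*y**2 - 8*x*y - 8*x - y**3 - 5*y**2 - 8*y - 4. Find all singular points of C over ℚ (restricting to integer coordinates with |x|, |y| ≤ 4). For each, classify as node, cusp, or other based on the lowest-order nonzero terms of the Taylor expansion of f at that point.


Singular points: {(0, -2)}; classification: cusp.

Compute partial derivatives:
  f_x = -9*x**2 + 2*x*y + 4*x - 2*y**2 - 8*y - 8.
  f_y = x**2 - 4*x*y - 8*x - 3*y**2 - 10*y - 8.
Scan x_0 ∈ {−4, ..., 4}. For each x_0, f_y(x_0, y) is a polynomial in y; find its integer roots y ∈ {−4, ..., 4}, then test f_x and f at those candidates.
  x = -4: f_y(-4, y) = -3*y**2 + 6*y + 40; no integer root y with |y| ≤ 4.
  x = -3: f_y(-3, y) = -3*y**2 + 2*y + 25; no integer root y with |y| ≤ 4.
  x = -2: f_y(-2, y) = -3*y**2 - 2*y + 12; no integer root y with |y| ≤ 4.
  x = -1: f_y(-1, y) = -3*y**2 - 6*y + 1; no integer root y with |y| ≤ 4.
  x = 0: f_y(0, y) = -3*y**2 - 10*y - 8; vanishes at y ∈ {-2}. (0, -2): f_x = 0, f = 0 — SINGULAR.
  x = 1: f_y(1, y) = -3*y**2 - 14*y - 15; vanishes at y ∈ {-3}. (1, -3): f_x = -13 ≠ 0.
  x = 2: f_y(2, y) = -3*y**2 - 18*y - 20; no integer root y with |y| ≤ 4.
  x = 3: f_y(3, y) = -3*y**2 - 22*y - 23; no integer root y with |y| ≤ 4.
  x = 4: f_y(4, y) = -3*y**2 - 26*y - 24; no integer root y with |y| ≤ 4.
Only singular point on the grid: (0, -2).
Classify: substitute x = 0 + u, y = -2 + v and expand: f = -3*u**3 + u**2*v - 2*u*v**2 - v**3 + v**2.
No constant or linear terms (consistent with a singular point). Quadratic part: v**2. Cubic part: -3*u**3 + u**2*v - 2*u*v**2 - v**3.
The quadratic part v**2 is a perfect square, so there is a single (double) tangent line v = 0, i.e. y = -2. Restricting the cubic part to that line (v = 0) leaves -3*u**3 ≠ 0, so f is not divisible by v and the branch is v² ≈ 3*u**3 to lowest order — this is a cusp.
Classification: cusp.


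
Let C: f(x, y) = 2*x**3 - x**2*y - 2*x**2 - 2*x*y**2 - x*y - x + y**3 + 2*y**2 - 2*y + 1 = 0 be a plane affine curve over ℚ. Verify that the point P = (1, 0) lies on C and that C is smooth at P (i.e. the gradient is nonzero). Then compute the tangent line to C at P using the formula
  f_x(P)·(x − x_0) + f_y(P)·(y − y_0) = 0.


Tangent line at P: x - 4*y - 1 = 0.

Step 1: f(1, 0) = 0, so P lies on C.
Step 2: partial derivatives
  f_x(x, y) = 6*x**2 - 2*x*y - 4*x - 2*y**2 - y - 1, f_y(x, y) = -x**2 - 4*x*y - x + 3*y**2 + 4*y - 2.
  f_x(P) = 1, f_y(P) = -4 (gradient nonzero, so P is smooth).
Step 3: tangent line at P: 1·(x − 1) + -4·(y − 0) = 0.
Expanding: x - 4*y - 1 = 0.


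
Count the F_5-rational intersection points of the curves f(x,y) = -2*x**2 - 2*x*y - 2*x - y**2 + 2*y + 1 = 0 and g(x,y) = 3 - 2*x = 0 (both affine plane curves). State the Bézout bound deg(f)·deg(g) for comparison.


Common zeros: {(4, 2)}; count = 1; Bézout bound = 2.

deg(f) = 2, deg(g) = 1, so Bézout bound = 2.
Scan x ∈ F_5. For each x, list the y ∈ F_5 with f(x, y) ≡ 0 and those with g(x, y) ≡ 0 (mod 5); the common zeros in that column are the intersection.
  x = 0: f ≡ 0 at y ∈ ∅; g ≡ 0 at y ∈ ∅; common: ∅.
  x = 1: f ≡ 0 at y ∈ ∅; g ≡ 0 at y ∈ ∅; common: ∅.
  x = 2: f ≡ 0 at y ∈ {4}; g ≡ 0 at y ∈ ∅; common: ∅.
  x = 3: f ≡ 0 at y ∈ {2, 4}; g ≡ 0 at y ∈ ∅; common: ∅.
  x = 4: f ≡ 0 at y ∈ {2}; g ≡ 0 at y ∈ {0, 1, 2, 3, 4}; common: {2}.
Collecting: common zeros = {(4, 2)}, so the count is 1.
Comparison with the Bézout bound: 1 ≤ 2 = deg(f)·deg(g), as expected for curves with no common component (the affine F_5-count falls short of the bound because intersections may lie at infinity, over extension fields, or carry multiplicity).


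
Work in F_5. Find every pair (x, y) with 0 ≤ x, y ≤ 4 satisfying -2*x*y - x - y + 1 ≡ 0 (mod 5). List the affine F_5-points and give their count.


Affine F_5-points: {(0, 1), (1, 0), (3, 4), (4, 3)}; count = 4.

For each of the 25 pairs (x, y) ∈ F_5², evaluate f(x, y) mod 5. Record the zeros.
  x = 0: [0↦1, 1↦0, 2↦4, 3↦3, 4↦2]  zeros at y ∈ {1}
  x = 1: [0↦0, 1↦2, 2↦4, 3↦1, 4↦3]  zeros at y ∈ {0}
  x = 2: [0↦4, 1↦4, 2↦4, 3↦4, 4↦4]  zeros at y ∈ ∅
  x = 3: [0↦3, 1↦1, 2↦4, 3↦2, 4↦0]  zeros at y ∈ {4}
  x = 4: [0↦2, 1↦3, 2↦4, 3↦0, 4↦1]  zeros at y ∈ {3}
Collecting zeros: affine points = {(0, 1), (1, 0), (3, 4), (4, 3)}.
Total count |C(F_5)_aff| = 4.


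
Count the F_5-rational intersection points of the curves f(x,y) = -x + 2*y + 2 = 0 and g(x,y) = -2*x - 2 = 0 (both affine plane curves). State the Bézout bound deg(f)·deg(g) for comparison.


Common zeros: {(4, 1)}; count = 1; Bézout bound = 1.

deg(f) = 1, deg(g) = 1, so Bézout bound = 1.
Scan x ∈ F_5. For each x, list the y ∈ F_5 with f(x, y) ≡ 0 and those with g(x, y) ≡ 0 (mod 5); the common zeros in that column are the intersection.
  x = 0: f ≡ 0 at y ∈ {4}; g ≡ 0 at y ∈ ∅; common: ∅.
  x = 1: f ≡ 0 at y ∈ {2}; g ≡ 0 at y ∈ ∅; common: ∅.
  x = 2: f ≡ 0 at y ∈ {0}; g ≡ 0 at y ∈ ∅; common: ∅.
  x = 3: f ≡ 0 at y ∈ {3}; g ≡ 0 at y ∈ ∅; common: ∅.
  x = 4: f ≡ 0 at y ∈ {1}; g ≡ 0 at y ∈ {0, 1, 2, 3, 4}; common: {1}.
Collecting: common zeros = {(4, 1)}, so the count is 1.
Comparison with the Bézout bound: 1 ≤ 1 = deg(f)·deg(g), as expected for curves with no common component (the bound is attained).


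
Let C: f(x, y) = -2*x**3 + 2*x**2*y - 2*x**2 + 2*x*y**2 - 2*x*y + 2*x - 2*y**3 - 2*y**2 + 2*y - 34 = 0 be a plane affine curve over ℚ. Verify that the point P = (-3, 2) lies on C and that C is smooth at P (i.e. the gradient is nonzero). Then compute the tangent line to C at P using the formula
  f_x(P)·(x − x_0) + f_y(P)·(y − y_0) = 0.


Tangent line at P: -60*x - 30*y - 120 = 0.

Step 1: f(-3, 2) = 0, so P lies on C.
Step 2: partial derivatives
  f_x(x, y) = -6*x**2 + 4*x*y - 4*x + 2*y**2 - 2*y + 2, f_y(x, y) = 2*x**2 + 4*x*y - 2*x - 6*y**2 - 4*y + 2.
  f_x(P) = -60, f_y(P) = -30 (gradient nonzero, so P is smooth).
Step 3: tangent line at P: -60·(x − -3) + -30·(y − 2) = 0.
Expanding: -60*x - 30*y - 120 = 0.


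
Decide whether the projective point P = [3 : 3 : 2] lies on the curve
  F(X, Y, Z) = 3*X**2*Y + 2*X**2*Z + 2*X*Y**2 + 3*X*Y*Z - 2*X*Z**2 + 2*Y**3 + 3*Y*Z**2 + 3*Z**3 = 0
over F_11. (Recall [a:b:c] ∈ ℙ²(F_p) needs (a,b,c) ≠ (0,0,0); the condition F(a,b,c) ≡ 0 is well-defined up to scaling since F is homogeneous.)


F(3,3,2) ≡ 7 (mod 11); P is NOT on the curve.

Evaluate F(3, 3, 2) term-by-term (mod 11).
  3*X**2*Y ↦ 3·9·3·1 = 81
  2*X**2*Z ↦ 2·9·1·2 = 36
  2*X*Y**2 ↦ 2·3·9·1 = 54
  3*X*Y*Z ↦ 3·3·3·2 = 54
  -2*X*Z**2 ↦ -2·3·1·4 = -24
  2*Y**3 ↦ 2·1·27·1 = 54
  3*Y*Z**2 ↦ 3·1·3·4 = 36
  3*Z**3 ↦ 3·1·1·8 = 24
Sum: F(3, 3, 2) = (81) + (36) + (54) + (54) + (-24) + (54) + (36) + (24) = 315.
Reducing mod 11: 315 ≡ 7 (mod 11).
Since F(a, b, c) ≡ 7 ≠ 0 (mod 11), P does NOT lie on the curve.


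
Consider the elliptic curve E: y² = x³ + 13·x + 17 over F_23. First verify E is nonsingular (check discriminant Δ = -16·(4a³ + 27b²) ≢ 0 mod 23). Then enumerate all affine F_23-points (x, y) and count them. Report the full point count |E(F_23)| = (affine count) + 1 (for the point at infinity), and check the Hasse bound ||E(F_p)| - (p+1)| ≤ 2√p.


Affine points = {(1, 10), (1, 13), (4, 8), (4, 15), (5, 0), (6, 9), (6, 14), (8, 9), (8, 14), (9, 9), (9, 14), (19, 4), (19, 19), (21, 11), (21, 12), (22, 7), (22, 16)}; affine count = 17; |E(F_23)| = 18.

Discriminant check: Δ ∝ 4a³ + 27b² = 4·13³ + 27·17² = 4·2197 + 27·289 ≡ 8 (mod 23). Nonzero ⇒ E is nonsingular.
For each x ∈ F_23, compute rhs = x³ + 13·x + 17 mod 23, then count y ∈ F_23 with y² ≡ rhs.
  x = 0: rhs = 17, matching y values: none (0 points).
  x = 1: rhs = 8, matching y values: 10, 13 (2 points).
  x = 2: rhs = 5, matching y values: none (0 points).
  x = 3: rhs = 14, matching y values: none (0 points).
  x = 4: rhs = 18, matching y values: 8, 15 (2 points).
  x = 5: rhs = 0, matching y values: 0 (1 points).
  x = 6: rhs = 12, matching y values: 9, 14 (2 points).
  x = 7: rhs = 14, matching y values: none (0 points).
  x = 8: rhs = 12, matching y values: 9, 14 (2 points).
  x = 9: rhs = 12, matching y values: 9, 14 (2 points).
  x = 10: rhs = 20, matching y values: none (0 points).
  x = 11: rhs = 19, matching y values: none (0 points).
  x = 12: rhs = 15, matching y values: none (0 points).
  x = 13: rhs = 14, matching y values: none (0 points).
  x = 14: rhs = 22, matching y values: none (0 points).
  x = 15: rhs = 22, matching y values: none (0 points).
  x = 16: rhs = 20, matching y values: none (0 points).
  x = 17: rhs = 22, matching y values: none (0 points).
  x = 18: rhs = 11, matching y values: none (0 points).
  x = 19: rhs = 16, matching y values: 4, 19 (2 points).
  x = 20: rhs = 20, matching y values: none (0 points).
  x = 21: rhs = 6, matching y values: 11, 12 (2 points).
  x = 22: rhs = 3, matching y values: 7, 16 (2 points).
Total affine count: 17.
Full point count |E(F_23)| = 17 + 1 = 18.
Hasse bound: |18 − (23+1)| = |-6| = 6 ≤ 2√23 ≈ 9.5917 ✓.


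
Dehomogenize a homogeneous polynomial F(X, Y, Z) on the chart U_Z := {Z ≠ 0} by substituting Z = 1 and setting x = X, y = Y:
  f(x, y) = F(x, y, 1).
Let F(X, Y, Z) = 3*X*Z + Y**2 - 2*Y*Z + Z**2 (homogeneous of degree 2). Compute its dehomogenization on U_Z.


f(x, y) = 3*x + y**2 - 2*y + 1

On U_Z we set Z = 1. Each monomial c·X^i·Y^j·Z^k in F becomes c·x^i·y^j·1^k = c·x^i·y^j.
Substituting Z = 1: F(X, Y, 1) = 3*x + y**2 - 2*y + 1.
Note: deg(f) ≤ deg(F) = 2; strict inequality happens when F is divisible by Z (lost terms).


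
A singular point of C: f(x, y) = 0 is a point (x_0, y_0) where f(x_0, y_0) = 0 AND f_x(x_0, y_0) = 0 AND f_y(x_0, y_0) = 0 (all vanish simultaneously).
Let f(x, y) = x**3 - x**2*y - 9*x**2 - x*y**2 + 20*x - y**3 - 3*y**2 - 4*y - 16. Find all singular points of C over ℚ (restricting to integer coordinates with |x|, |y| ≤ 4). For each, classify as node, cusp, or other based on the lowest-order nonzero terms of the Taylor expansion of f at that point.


Singular points: {(2, -2)}; classification: node.

Compute partial derivatives:
  f_x = 3*x**2 - 2*x*y - 18*x - y**2 + 20.
  f_y = -x**2 - 2*x*y - 3*y**2 - 6*y - 4.
Scan x_0 ∈ {−4, ..., 4}. For each x_0, f_y(x_0, y) is a polynomial in y; find its integer roots y ∈ {−4, ..., 4}, then test f_x and f at those candidates.
  x = -4: f_y(-4, y) = -3*y**2 + 2*y - 20; no integer root y with |y| ≤ 4.
  x = -3: f_y(-3, y) = -3*y**2 - 13; no integer root y with |y| ≤ 4.
  x = -2: f_y(-2, y) = -3*y**2 - 2*y - 8; no integer root y with |y| ≤ 4.
  x = -1: f_y(-1, y) = -3*y**2 - 4*y - 5; no integer root y with |y| ≤ 4.
  x = 0: f_y(0, y) = -3*y**2 - 6*y - 4; no integer root y with |y| ≤ 4.
  x = 1: f_y(1, y) = -3*y**2 - 8*y - 5; vanishes at y ∈ {-1}. (1, -1): f_x = 6 ≠ 0.
  x = 2: f_y(2, y) = -3*y**2 - 10*y - 8; vanishes at y ∈ {-2}. (2, -2): f_x = 0, f = 0 — SINGULAR.
  x = 3: f_y(3, y) = -3*y**2 - 12*y - 13; no integer root y with |y| ≤ 4.
  x = 4: f_y(4, y) = -3*y**2 - 14*y - 20; no integer root y with |y| ≤ 4.
Only singular point on the grid: (2, -2).
Classify: substitute x = 2 + u, y = -2 + v and expand: f = u**3 - u**2*v - u**2 - u*v**2 - v**3 + v**2.
No constant or linear terms (consistent with a singular point). Quadratic part: -u**2 + v**2. Cubic part: u**3 - u**2*v - u*v**2 - v**3.
The quadratic part v**2 - u**2 = (v − u)(v + u) splits into two distinct linear factors, so there are two distinct tangent lines y − -2 = ±(x − 2) — this is a node (ordinary double point).
Classification: node.


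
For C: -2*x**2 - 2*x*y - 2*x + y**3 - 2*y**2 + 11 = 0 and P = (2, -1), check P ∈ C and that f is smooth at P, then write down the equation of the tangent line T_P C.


Tangent line at P: -8*x + 3*y + 19 = 0.

Step 1: f(2, -1) = 0, so P lies on C.
Step 2: partial derivatives
  f_x(x, y) = -4*x - 2*y - 2, f_y(x, y) = -2*x + 3*y**2 - 4*y.
  f_x(P) = -8, f_y(P) = 3 (gradient nonzero, so P is smooth).
Step 3: tangent line at P: -8·(x − 2) + 3·(y − -1) = 0.
Expanding: -8*x + 3*y + 19 = 0.


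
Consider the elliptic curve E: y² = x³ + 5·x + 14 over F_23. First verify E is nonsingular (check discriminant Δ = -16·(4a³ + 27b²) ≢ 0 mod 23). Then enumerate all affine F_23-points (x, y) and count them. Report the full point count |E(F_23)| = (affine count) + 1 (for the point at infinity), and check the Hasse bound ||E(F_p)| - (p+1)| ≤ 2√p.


Affine points = {(2, 3), (2, 20), (4, 11), (4, 12), (5, 7), (5, 16), (7, 1), (7, 22), (9, 11), (9, 12), (10, 11), (10, 12), (12, 10), (12, 13), (16, 2), (16, 21), (18, 5), (18, 18), (20, 8), (20, 15), (22, 10), (22, 13)}; affine count = 22; |E(F_23)| = 23.

Discriminant check: Δ ∝ 4a³ + 27b² = 4·5³ + 27·14² = 4·125 + 27·196 ≡ 19 (mod 23). Nonzero ⇒ E is nonsingular.
For each x ∈ F_23, compute rhs = x³ + 5·x + 14 mod 23, then count y ∈ F_23 with y² ≡ rhs.
  x = 0: rhs = 14, matching y values: none (0 points).
  x = 1: rhs = 20, matching y values: none (0 points).
  x = 2: rhs = 9, matching y values: 3, 20 (2 points).
  x = 3: rhs = 10, matching y values: none (0 points).
  x = 4: rhs = 6, matching y values: 11, 12 (2 points).
  x = 5: rhs = 3, matching y values: 7, 16 (2 points).
  x = 6: rhs = 7, matching y values: none (0 points).
  x = 7: rhs = 1, matching y values: 1, 22 (2 points).
  x = 8: rhs = 14, matching y values: none (0 points).
  x = 9: rhs = 6, matching y values: 11, 12 (2 points).
  x = 10: rhs = 6, matching y values: 11, 12 (2 points).
  x = 11: rhs = 20, matching y values: none (0 points).
  x = 12: rhs = 8, matching y values: 10, 13 (2 points).
  x = 13: rhs = 22, matching y values: none (0 points).
  x = 14: rhs = 22, matching y values: none (0 points).
  x = 15: rhs = 14, matching y values: none (0 points).
  x = 16: rhs = 4, matching y values: 2, 21 (2 points).
  x = 17: rhs = 21, matching y values: none (0 points).
  x = 18: rhs = 2, matching y values: 5, 18 (2 points).
  x = 19: rhs = 22, matching y values: none (0 points).
  x = 20: rhs = 18, matching y values: 8, 15 (2 points).
  x = 21: rhs = 19, matching y values: none (0 points).
  x = 22: rhs = 8, matching y values: 10, 13 (2 points).
Total affine count: 22.
Full point count |E(F_23)| = 22 + 1 = 23.
Hasse bound: |23 − (23+1)| = |-1| = 1 ≤ 2√23 ≈ 9.5917 ✓.


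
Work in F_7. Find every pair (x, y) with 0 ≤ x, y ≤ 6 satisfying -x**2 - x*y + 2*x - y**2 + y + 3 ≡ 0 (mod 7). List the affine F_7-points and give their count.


Affine F_7-points: {(1, 2), (1, 5), (3, 0), (3, 5), (6, 0), (6, 2)}; count = 6.

For each of the 49 pairs (x, y) ∈ F_7², evaluate f(x, y) mod 7. Record the zeros.
  x = 0: [0↦3, 1↦3, 2↦1, 3↦4, 4↦5, 5↦4, 6↦1]  zeros at y ∈ ∅
  x = 1: [0↦4, 1↦3, 2↦0, 3↦2, 4↦2, 5↦0, 6↦3]  zeros at y ∈ {2, 5}
  x = 2: [0↦3, 1↦1, 2↦4, 3↦5, 4↦4, 5↦1, 6↦3]  zeros at y ∈ ∅
  x = 3: [0↦0, 1↦4, 2↦6, 3↦6, 4↦4, 5↦0, 6↦1]  zeros at y ∈ {0, 5}
  x = 4: [0↦2, 1↦5, 2↦6, 3↦5, 4↦2, 5↦4, 6↦4]  zeros at y ∈ ∅
  x = 5: [0↦2, 1↦4, 2↦4, 3↦2, 4↦5, 5↦6, 6↦5]  zeros at y ∈ ∅
  x = 6: [0↦0, 1↦1, 2↦0, 3↦4, 4↦6, 5↦6, 6↦4]  zeros at y ∈ {0, 2}
Collecting zeros: affine points = {(1, 2), (1, 5), (3, 0), (3, 5), (6, 0), (6, 2)}.
Total count |C(F_7)_aff| = 6.


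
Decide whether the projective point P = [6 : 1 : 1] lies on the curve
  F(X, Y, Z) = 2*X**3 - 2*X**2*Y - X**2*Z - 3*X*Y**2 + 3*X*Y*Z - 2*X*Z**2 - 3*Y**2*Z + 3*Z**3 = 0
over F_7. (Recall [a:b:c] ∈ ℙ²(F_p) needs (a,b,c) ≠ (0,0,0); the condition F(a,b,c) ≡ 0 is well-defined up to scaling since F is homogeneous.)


F(6,1,1) ≡ 4 (mod 7); P is NOT on the curve.

Evaluate F(6, 1, 1) term-by-term (mod 7).
  2*X**3 ↦ 2·216·1·1 = 432
  -2*X**2*Y ↦ -2·36·1·1 = -72
  -X**2*Z ↦ -1·36·1·1 = -36
  -3*X*Y**2 ↦ -3·6·1·1 = -18
  3*X*Y*Z ↦ 3·6·1·1 = 18
  -2*X*Z**2 ↦ -2·6·1·1 = -12
  -3*Y**2*Z ↦ -3·1·1·1 = -3
  3*Z**3 ↦ 3·1·1·1 = 3
Sum: F(6, 1, 1) = (432) + (-72) + (-36) + (-18) + (18) + (-12) + (-3) + (3) = 312.
Reducing mod 7: 312 ≡ 4 (mod 7).
Since F(a, b, c) ≡ 4 ≠ 0 (mod 7), P does NOT lie on the curve.


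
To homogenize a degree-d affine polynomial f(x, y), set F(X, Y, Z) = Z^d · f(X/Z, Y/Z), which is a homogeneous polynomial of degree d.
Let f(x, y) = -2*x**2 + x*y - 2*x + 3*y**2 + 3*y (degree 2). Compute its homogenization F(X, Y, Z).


F(X, Y, Z) = -2*X**2 + X*Y - 2*X*Z + 3*Y**2 + 3*Y*Z

deg(f) = 2.
Substitute x = X/Z, y = Y/Z into f, then multiply by Z^2.
  monomial -2·x^2·y^0 ↦ -2·X^2·Y^0·Z^0.
  monomial 1·x^1·y^1 ↦ 1·X^1·Y^1·Z^0.
  monomial -2·x^1·y^0 ↦ -2·X^1·Y^0·Z^1.
  monomial 3·x^0·y^2 ↦ 3·X^0·Y^2·Z^0.
  monomial 3·x^0·y^1 ↦ 3·X^0·Y^1·Z^1.
Collecting: F(X, Y, Z) = -2*X**2 + X*Y - 2*X*Z + 3*Y**2 + 3*Y*Z.


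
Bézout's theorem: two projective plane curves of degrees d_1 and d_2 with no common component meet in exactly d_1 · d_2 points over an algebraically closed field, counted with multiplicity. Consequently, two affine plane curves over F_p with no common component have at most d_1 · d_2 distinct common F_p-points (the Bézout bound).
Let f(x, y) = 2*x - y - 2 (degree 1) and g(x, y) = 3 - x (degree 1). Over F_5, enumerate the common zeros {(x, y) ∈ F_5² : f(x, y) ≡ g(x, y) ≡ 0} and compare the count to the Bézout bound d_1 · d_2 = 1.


Common zeros: {(3, 4)}; count = 1; Bézout bound = 1.

deg(f) = 1, deg(g) = 1, so Bézout bound = 1.
Scan x ∈ F_5. For each x, list the y ∈ F_5 with f(x, y) ≡ 0 and those with g(x, y) ≡ 0 (mod 5); the common zeros in that column are the intersection.
  x = 0: f ≡ 0 at y ∈ {3}; g ≡ 0 at y ∈ ∅; common: ∅.
  x = 1: f ≡ 0 at y ∈ {0}; g ≡ 0 at y ∈ ∅; common: ∅.
  x = 2: f ≡ 0 at y ∈ {2}; g ≡ 0 at y ∈ ∅; common: ∅.
  x = 3: f ≡ 0 at y ∈ {4}; g ≡ 0 at y ∈ {0, 1, 2, 3, 4}; common: {4}.
  x = 4: f ≡ 0 at y ∈ {1}; g ≡ 0 at y ∈ ∅; common: ∅.
Collecting: common zeros = {(3, 4)}, so the count is 1.
Comparison with the Bézout bound: 1 ≤ 1 = deg(f)·deg(g), as expected for curves with no common component (the bound is attained).


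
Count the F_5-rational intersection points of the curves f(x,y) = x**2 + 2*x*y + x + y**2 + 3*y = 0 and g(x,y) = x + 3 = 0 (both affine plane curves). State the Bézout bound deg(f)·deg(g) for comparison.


Common zeros: {(2, 4)}; count = 1; Bézout bound = 2.

deg(f) = 2, deg(g) = 1, so Bézout bound = 2.
Scan x ∈ F_5. For each x, list the y ∈ F_5 with f(x, y) ≡ 0 and those with g(x, y) ≡ 0 (mod 5); the common zeros in that column are the intersection.
  x = 0: f ≡ 0 at y ∈ {0, 2}; g ≡ 0 at y ∈ ∅; common: ∅.
  x = 1: f ≡ 0 at y ∈ ∅; g ≡ 0 at y ∈ ∅; common: ∅.
  x = 2: f ≡ 0 at y ∈ {4}; g ≡ 0 at y ∈ {0, 1, 2, 3, 4}; common: {4}.
  x = 3: f ≡ 0 at y ∈ ∅; g ≡ 0 at y ∈ ∅; common: ∅.
  x = 4: f ≡ 0 at y ∈ {0, 4}; g ≡ 0 at y ∈ ∅; common: ∅.
Collecting: common zeros = {(2, 4)}, so the count is 1.
Comparison with the Bézout bound: 1 ≤ 2 = deg(f)·deg(g), as expected for curves with no common component (the affine F_5-count falls short of the bound because intersections may lie at infinity, over extension fields, or carry multiplicity).


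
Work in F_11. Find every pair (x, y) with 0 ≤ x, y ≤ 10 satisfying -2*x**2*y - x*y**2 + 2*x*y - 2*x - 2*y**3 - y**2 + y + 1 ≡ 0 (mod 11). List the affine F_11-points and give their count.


Affine F_11-points: {(0, 9), (2, 1), (2, 6), (2, 8), (3, 1), (5, 6), (6, 0), (7, 7), (8, 5), (8, 9), (9, 5), (10, 7), (10, 8)}; count = 13.

For each of the 121 pairs (x, y) ∈ F_11², evaluate f(x, y) mod 11. Record the zeros.
  x = 0: [0↦1, 1↦10, 2↦5, 3↦7, 4↦4, 5↦6, 6↦1, 7↦10, 8↦10, 9↦0, 10↦1]  zeros at y ∈ {9}
  x = 1: [0↦10, 1↦7, 2↦10, 3↦7, 4↦8, 5↦1, 6↦7, 7↦3, 8↦10, 9↦5, 10↦9]  zeros at y ∈ ∅
  x = 2: [0↦8, 1↦0, 2↦7, 3↦6, 4↦7, 5↦9, 6↦0, 7↦1, 8↦0, 9↦7, 10↦10]  zeros at y ∈ {1, 6, 8}
  x = 3: [0↦6, 1↦0, 2↦7, 3↦4, 4↦1, 5↦8, 6↦2, 7↦4, 8↦2, 9↦6, 10↦4]  zeros at y ∈ {1}
  x = 4: [0↦4, 1↦7, 2↦10, 3↦1, 4↦1, 5↦9, 6↦2, 7↦1, 8↦5, 9↦2, 10↦2]  zeros at y ∈ ∅
  x = 5: [0↦2, 1↦10, 2↦5, 3↦8, 4↦7, 5↦1, 6↦0, 7↦3, 8↦9, 9↦6, 10↦4]  zeros at y ∈ {6}
  x = 6: [0↦0, 1↦9, 2↦3, 3↦3, 4↦8, 5↦6, 6↦7, 7↦10, 8↦3, 9↦7, 10↦10]  zeros at y ∈ {0}
  x = 7: [0↦9, 1↦4, 2↦4, 3↦8, 4↦4, 5↦2, 6↦1, 7↦0, 8↦9, 9↦5, 10↦9]  zeros at y ∈ {7}
  x = 8: [0↦7, 1↦6, 2↦8, 3↦1, 4↦6, 5↦0, 6↦4, 7↦6, 8↦5, 9↦0, 10↦1]  zeros at y ∈ {5, 9}
  x = 9: [0↦5, 1↦4, 2↦4, 3↦4, 4↦3, 5↦0, 6↦5, 7↦6, 8↦2, 9↦3, 10↦8]  zeros at y ∈ {5}
  x = 10: [0↦3, 1↦9, 2↦3, 3↦6, 4↦6, 5↦2, 6↦4, 7↦0, 8↦0, 9↦3, 10↦8]  zeros at y ∈ {7, 8}
Collecting zeros: affine points = {(0, 9), (2, 1), (2, 6), (2, 8), (3, 1), (5, 6), (6, 0), (7, 7), (8, 5), (8, 9), (9, 5), (10, 7), (10, 8)}.
Total count |C(F_11)_aff| = 13.


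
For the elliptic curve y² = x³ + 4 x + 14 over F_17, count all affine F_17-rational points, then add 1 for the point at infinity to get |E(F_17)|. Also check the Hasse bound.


Affine points = {(1, 6), (1, 11), (2, 8), (2, 9), (3, 6), (3, 11), (4, 3), (4, 14), (6, 4), (6, 13), (10, 0), (13, 6), (13, 11), (14, 3), (14, 14), (15, 7), (15, 10), (16, 3), (16, 14)}; affine count = 19; |E(F_17)| = 20.

Discriminant check: Δ ∝ 4a³ + 27b² = 4·4³ + 27·14² = 4·64 + 27·196 ≡ 6 (mod 17). Nonzero ⇒ E is nonsingular.
For each x ∈ F_17, compute rhs = x³ + 4·x + 14 mod 17, then count y ∈ F_17 with y² ≡ rhs.
  x = 0: rhs = 14, matching y values: none (0 points).
  x = 1: rhs = 2, matching y values: 6, 11 (2 points).
  x = 2: rhs = 13, matching y values: 8, 9 (2 points).
  x = 3: rhs = 2, matching y values: 6, 11 (2 points).
  x = 4: rhs = 9, matching y values: 3, 14 (2 points).
  x = 5: rhs = 6, matching y values: none (0 points).
  x = 6: rhs = 16, matching y values: 4, 13 (2 points).
  x = 7: rhs = 11, matching y values: none (0 points).
  x = 8: rhs = 14, matching y values: none (0 points).
  x = 9: rhs = 14, matching y values: none (0 points).
  x = 10: rhs = 0, matching y values: 0 (1 points).
  x = 11: rhs = 12, matching y values: none (0 points).
  x = 12: rhs = 5, matching y values: none (0 points).
  x = 13: rhs = 2, matching y values: 6, 11 (2 points).
  x = 14: rhs = 9, matching y values: 3, 14 (2 points).
  x = 15: rhs = 15, matching y values: 7, 10 (2 points).
  x = 16: rhs = 9, matching y values: 3, 14 (2 points).
Total affine count: 19.
Full point count |E(F_17)| = 19 + 1 = 20.
Hasse bound: |20 − (17+1)| = |2| = 2 ≤ 2√17 ≈ 8.2462 ✓.


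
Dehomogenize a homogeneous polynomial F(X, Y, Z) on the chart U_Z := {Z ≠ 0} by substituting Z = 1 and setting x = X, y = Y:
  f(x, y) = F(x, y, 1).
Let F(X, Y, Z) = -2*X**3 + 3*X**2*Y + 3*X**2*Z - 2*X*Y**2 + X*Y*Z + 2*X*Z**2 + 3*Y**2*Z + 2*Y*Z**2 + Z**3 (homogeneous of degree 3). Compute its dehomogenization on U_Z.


f(x, y) = -2*x**3 + 3*x**2*y + 3*x**2 - 2*x*y**2 + x*y + 2*x + 3*y**2 + 2*y + 1

On U_Z we set Z = 1. Each monomial c·X^i·Y^j·Z^k in F becomes c·x^i·y^j·1^k = c·x^i·y^j.
Substituting Z = 1: F(X, Y, 1) = -2*x**3 + 3*x**2*y + 3*x**2 - 2*x*y**2 + x*y + 2*x + 3*y**2 + 2*y + 1.
Note: deg(f) ≤ deg(F) = 3; strict inequality happens when F is divisible by Z (lost terms).


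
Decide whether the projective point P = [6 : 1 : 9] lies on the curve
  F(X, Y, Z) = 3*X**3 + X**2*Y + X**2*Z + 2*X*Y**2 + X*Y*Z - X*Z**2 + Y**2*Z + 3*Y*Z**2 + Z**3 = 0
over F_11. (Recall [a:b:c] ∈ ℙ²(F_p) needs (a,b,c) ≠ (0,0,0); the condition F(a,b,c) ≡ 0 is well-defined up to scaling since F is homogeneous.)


F(6,1,9) ≡ 7 (mod 11); P is NOT on the curve.

Evaluate F(6, 1, 9) term-by-term (mod 11).
  3*X**3 ↦ 3·216·1·1 = 648
  X**2*Y ↦ 1·36·1·1 = 36
  X**2*Z ↦ 1·36·1·9 = 324
  2*X*Y**2 ↦ 2·6·1·1 = 12
  X*Y*Z ↦ 1·6·1·9 = 54
  -X*Z**2 ↦ -1·6·1·81 = -486
  Y**2*Z ↦ 1·1·1·9 = 9
  3*Y*Z**2 ↦ 3·1·1·81 = 243
  Z**3 ↦ 1·1·1·729 = 729
Sum: F(6, 1, 9) = (648) + (36) + (324) + (12) + (54) + (-486) + (9) + (243) + (729) = 1569.
Reducing mod 11: 1569 ≡ 7 (mod 11).
Since F(a, b, c) ≡ 7 ≠ 0 (mod 11), P does NOT lie on the curve.


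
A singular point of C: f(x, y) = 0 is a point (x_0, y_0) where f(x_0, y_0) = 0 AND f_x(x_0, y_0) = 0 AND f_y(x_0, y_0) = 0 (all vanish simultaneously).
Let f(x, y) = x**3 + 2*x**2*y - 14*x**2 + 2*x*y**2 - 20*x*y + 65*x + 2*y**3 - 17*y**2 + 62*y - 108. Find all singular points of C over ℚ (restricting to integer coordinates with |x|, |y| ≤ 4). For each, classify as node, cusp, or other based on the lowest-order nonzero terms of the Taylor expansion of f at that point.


Singular points: {(3, 2)}; classification: node.

Compute partial derivatives:
  f_x = 3*x**2 + 4*x*y - 28*x + 2*y**2 - 20*y + 65.
  f_y = 2*x**2 + 4*x*y - 20*x + 6*y**2 - 34*y + 62.
Scan x_0 ∈ {−4, ..., 4}. For each x_0, f_y(x_0, y) is a polynomial in y; find its integer roots y ∈ {−4, ..., 4}, then test f_x and f at those candidates.
  x = -4: f_y(-4, y) = 6*y**2 - 50*y + 174; no integer root y with |y| ≤ 4.
  x = -3: f_y(-3, y) = 6*y**2 - 46*y + 140; no integer root y with |y| ≤ 4.
  x = -2: f_y(-2, y) = 6*y**2 - 42*y + 110; no integer root y with |y| ≤ 4.
  x = -1: f_y(-1, y) = 6*y**2 - 38*y + 84; no integer root y with |y| ≤ 4.
  x = 0: f_y(0, y) = 6*y**2 - 34*y + 62; no integer root y with |y| ≤ 4.
  x = 1: f_y(1, y) = 6*y**2 - 30*y + 44; no integer root y with |y| ≤ 4.
  x = 2: f_y(2, y) = 6*y**2 - 26*y + 30; no integer root y with |y| ≤ 4.
  x = 3: f_y(3, y) = 6*y**2 - 22*y + 20; vanishes at y ∈ {2}. (3, 2): f_x = 0, f = 0 — SINGULAR.
  x = 4: f_y(4, y) = 6*y**2 - 18*y + 14; no integer root y with |y| ≤ 4.
Only singular point on the grid: (3, 2).
Classify: substitute x = 3 + u, y = 2 + v and expand: f = u**3 + 2*u**2*v - u**2 + 2*u*v**2 + 2*v**3 + v**2.
No constant or linear terms (consistent with a singular point). Quadratic part: -u**2 + v**2. Cubic part: u**3 + 2*u**2*v + 2*u*v**2 + 2*v**3.
The quadratic part v**2 - u**2 = (v − u)(v + u) splits into two distinct linear factors, so there are two distinct tangent lines y − 2 = ±(x − 3) — this is a node (ordinary double point).
Classification: node.


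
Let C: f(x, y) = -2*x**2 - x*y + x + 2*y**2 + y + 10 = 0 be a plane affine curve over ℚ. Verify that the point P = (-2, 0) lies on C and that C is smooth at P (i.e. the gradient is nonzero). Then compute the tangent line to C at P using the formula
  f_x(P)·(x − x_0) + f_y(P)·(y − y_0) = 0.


Tangent line at P: 9*x + 3*y + 18 = 0.

Step 1: f(-2, 0) = 0, so P lies on C.
Step 2: partial derivatives
  f_x(x, y) = -4*x - y + 1, f_y(x, y) = -x + 4*y + 1.
  f_x(P) = 9, f_y(P) = 3 (gradient nonzero, so P is smooth).
Step 3: tangent line at P: 9·(x − -2) + 3·(y − 0) = 0.
Expanding: 9*x + 3*y + 18 = 0.


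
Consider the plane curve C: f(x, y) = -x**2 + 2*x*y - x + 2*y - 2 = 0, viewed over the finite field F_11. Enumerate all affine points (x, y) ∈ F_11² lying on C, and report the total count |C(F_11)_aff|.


Affine F_11-points: {(0, 1), (1, 1), (2, 5), (3, 10), (4, 0), (5, 10), (6, 0), (7, 5), (8, 9), (9, 9)}; count = 10.

For each of the 121 pairs (x, y) ∈ F_11², evaluate f(x, y) mod 11. Record the zeros.
  x = 0: [0↦9, 1↦0, 2↦2, 3↦4, 4↦6, 5↦8, 6↦10, 7↦1, 8↦3, 9↦5, 10↦7]  zeros at y ∈ {1}
  x = 1: [0↦7, 1↦0, 2↦4, 3↦8, 4↦1, 5↦5, 6↦9, 7↦2, 8↦6, 9↦10, 10↦3]  zeros at y ∈ {1}
  x = 2: [0↦3, 1↦9, 2↦4, 3↦10, 4↦5, 5↦0, 6↦6, 7↦1, 8↦7, 9↦2, 10↦8]  zeros at y ∈ {5}
  x = 3: [0↦8, 1↦5, 2↦2, 3↦10, 4↦7, 5↦4, 6↦1, 7↦9, 8↦6, 9↦3, 10↦0]  zeros at y ∈ {10}
  x = 4: [0↦0, 1↦10, 2↦9, 3↦8, 4↦7, 5↦6, 6↦5, 7↦4, 8↦3, 9↦2, 10↦1]  zeros at y ∈ {0}
  x = 5: [0↦1, 1↦2, 2↦3, 3↦4, 4↦5, 5↦6, 6↦7, 7↦8, 8↦9, 9↦10, 10↦0]  zeros at y ∈ {10}
  x = 6: [0↦0, 1↦3, 2↦6, 3↦9, 4↦1, 5↦4, 6↦7, 7↦10, 8↦2, 9↦5, 10↦8]  zeros at y ∈ {0}
  x = 7: [0↦8, 1↦2, 2↦7, 3↦1, 4↦6, 5↦0, 6↦5, 7↦10, 8↦4, 9↦9, 10↦3]  zeros at y ∈ {5}
  x = 8: [0↦3, 1↦10, 2↦6, 3↦2, 4↦9, 5↦5, 6↦1, 7↦8, 8↦4, 9↦0, 10↦7]  zeros at y ∈ {9}
  x = 9: [0↦7, 1↦5, 2↦3, 3↦1, 4↦10, 5↦8, 6↦6, 7↦4, 8↦2, 9↦0, 10↦9]  zeros at y ∈ {9}
  x = 10: [0↦9, 1↦9, 2↦9, 3↦9, 4↦9, 5↦9, 6↦9, 7↦9, 8↦9, 9↦9, 10↦9]  zeros at y ∈ ∅
Collecting zeros: affine points = {(0, 1), (1, 1), (2, 5), (3, 10), (4, 0), (5, 10), (6, 0), (7, 5), (8, 9), (9, 9)}.
Total count |C(F_11)_aff| = 10.


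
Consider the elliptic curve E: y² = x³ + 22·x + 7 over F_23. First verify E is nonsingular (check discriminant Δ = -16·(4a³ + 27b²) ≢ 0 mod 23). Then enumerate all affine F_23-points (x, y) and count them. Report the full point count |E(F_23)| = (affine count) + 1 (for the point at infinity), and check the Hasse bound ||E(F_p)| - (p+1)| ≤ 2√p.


Affine points = {(2, 6), (2, 17), (3, 10), (3, 13), (5, 9), (5, 14), (10, 10), (10, 13), (11, 4), (11, 19), (13, 11), (13, 12), (14, 0), (15, 3), (15, 20), (16, 4), (16, 19), (17, 2), (17, 21), (18, 5), (18, 18), (19, 4), (19, 19), (20, 11), (20, 12), (21, 1), (21, 22)}; affine count = 27; |E(F_23)| = 28.

Discriminant check: Δ ∝ 4a³ + 27b² = 4·22³ + 27·7² = 4·10648 + 27·49 ≡ 8 (mod 23). Nonzero ⇒ E is nonsingular.
For each x ∈ F_23, compute rhs = x³ + 22·x + 7 mod 23, then count y ∈ F_23 with y² ≡ rhs.
  x = 0: rhs = 7, matching y values: none (0 points).
  x = 1: rhs = 7, matching y values: none (0 points).
  x = 2: rhs = 13, matching y values: 6, 17 (2 points).
  x = 3: rhs = 8, matching y values: 10, 13 (2 points).
  x = 4: rhs = 21, matching y values: none (0 points).
  x = 5: rhs = 12, matching y values: 9, 14 (2 points).
  x = 6: rhs = 10, matching y values: none (0 points).
  x = 7: rhs = 21, matching y values: none (0 points).
  x = 8: rhs = 5, matching y values: none (0 points).
  x = 9: rhs = 14, matching y values: none (0 points).
  x = 10: rhs = 8, matching y values: 10, 13 (2 points).
  x = 11: rhs = 16, matching y values: 4, 19 (2 points).
  x = 12: rhs = 21, matching y values: none (0 points).
  x = 13: rhs = 6, matching y values: 11, 12 (2 points).
  x = 14: rhs = 0, matching y values: 0 (1 points).
  x = 15: rhs = 9, matching y values: 3, 20 (2 points).
  x = 16: rhs = 16, matching y values: 4, 19 (2 points).
  x = 17: rhs = 4, matching y values: 2, 21 (2 points).
  x = 18: rhs = 2, matching y values: 5, 18 (2 points).
  x = 19: rhs = 16, matching y values: 4, 19 (2 points).
  x = 20: rhs = 6, matching y values: 11, 12 (2 points).
  x = 21: rhs = 1, matching y values: 1, 22 (2 points).
  x = 22: rhs = 7, matching y values: none (0 points).
Total affine count: 27.
Full point count |E(F_23)| = 27 + 1 = 28.
Hasse bound: |28 − (23+1)| = |4| = 4 ≤ 2√23 ≈ 9.5917 ✓.


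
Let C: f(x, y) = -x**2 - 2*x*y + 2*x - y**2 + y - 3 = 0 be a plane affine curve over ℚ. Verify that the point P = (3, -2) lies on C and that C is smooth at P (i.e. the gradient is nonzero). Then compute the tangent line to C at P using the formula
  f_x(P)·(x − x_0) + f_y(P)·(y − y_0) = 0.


Tangent line at P: -y - 2 = 0.

Step 1: f(3, -2) = 0, so P lies on C.
Step 2: partial derivatives
  f_x(x, y) = -2*x - 2*y + 2, f_y(x, y) = -2*x - 2*y + 1.
  f_x(P) = 0, f_y(P) = -1 (gradient nonzero, so P is smooth).
Step 3: tangent line at P: 0·(x − 3) + -1·(y − -2) = 0.
Expanding: -y - 2 = 0.


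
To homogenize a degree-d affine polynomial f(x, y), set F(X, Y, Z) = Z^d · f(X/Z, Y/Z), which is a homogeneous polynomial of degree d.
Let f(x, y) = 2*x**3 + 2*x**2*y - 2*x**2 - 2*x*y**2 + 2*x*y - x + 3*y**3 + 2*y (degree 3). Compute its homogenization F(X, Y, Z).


F(X, Y, Z) = 2*X**3 + 2*X**2*Y - 2*X**2*Z - 2*X*Y**2 + 2*X*Y*Z - X*Z**2 + 3*Y**3 + 2*Y*Z**2

deg(f) = 3.
Substitute x = X/Z, y = Y/Z into f, then multiply by Z^3.
  monomial 2·x^3·y^0 ↦ 2·X^3·Y^0·Z^0.
  monomial 2·x^2·y^1 ↦ 2·X^2·Y^1·Z^0.
  monomial -2·x^2·y^0 ↦ -2·X^2·Y^0·Z^1.
  monomial -2·x^1·y^2 ↦ -2·X^1·Y^2·Z^0.
  monomial 2·x^1·y^1 ↦ 2·X^1·Y^1·Z^1.
  monomial -1·x^1·y^0 ↦ -1·X^1·Y^0·Z^2.
  monomial 3·x^0·y^3 ↦ 3·X^0·Y^3·Z^0.
  monomial 2·x^0·y^1 ↦ 2·X^0·Y^1·Z^2.
Collecting: F(X, Y, Z) = 2*X**3 + 2*X**2*Y - 2*X**2*Z - 2*X*Y**2 + 2*X*Y*Z - X*Z**2 + 3*Y**3 + 2*Y*Z**2.


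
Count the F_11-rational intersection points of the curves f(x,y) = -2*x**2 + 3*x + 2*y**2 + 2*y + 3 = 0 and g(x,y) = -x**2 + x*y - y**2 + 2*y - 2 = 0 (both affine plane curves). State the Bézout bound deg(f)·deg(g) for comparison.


Common zeros: {(6, 4)}; count = 1; Bézout bound = 4.

deg(f) = 2, deg(g) = 2, so Bézout bound = 4.
Scan x ∈ F_11. For each x, list the y ∈ F_11 with f(x, y) ≡ 0 and those with g(x, y) ≡ 0 (mod 11); the common zeros in that column are the intersection.
  x = 0: f ≡ 0 at y ∈ ∅; g ≡ 0 at y ∈ ∅; common: ∅.
  x = 1: f ≡ 0 at y ∈ {4, 6}; g ≡ 0 at y ∈ ∅; common: ∅.
  x = 2: f ≡ 0 at y ∈ ∅; g ≡ 0 at y ∈ {5, 10}; common: ∅.
  x = 3: f ≡ 0 at y ∈ ∅; g ≡ 0 at y ∈ {0, 5}; common: ∅.
  x = 4: f ≡ 0 at y ∈ ∅; g ≡ 0 at y ∈ ∅; common: ∅.
  x = 5: f ≡ 0 at y ∈ ∅; g ≡ 0 at y ∈ ∅; common: ∅.
  x = 6: f ≡ 0 at y ∈ {4, 6}; g ≡ 0 at y ∈ {4}; common: {4}.
  x = 7: f ≡ 0 at y ∈ ∅; g ≡ 0 at y ∈ {3, 6}; common: ∅.
  x = 8: f ≡ 0 at y ∈ {3, 7}; g ≡ 0 at y ∈ {0, 10}; common: ∅.
  x = 9: f ≡ 0 at y ∈ {0, 10}; g ≡ 0 at y ∈ {4, 7}; common: ∅.
  x = 10: f ≡ 0 at y ∈ {3, 7}; g ≡ 0 at y ∈ {6}; common: ∅.
Collecting: common zeros = {(6, 4)}, so the count is 1.
Comparison with the Bézout bound: 1 ≤ 4 = deg(f)·deg(g), as expected for curves with no common component (the affine F_11-count falls short of the bound because intersections may lie at infinity, over extension fields, or carry multiplicity).
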